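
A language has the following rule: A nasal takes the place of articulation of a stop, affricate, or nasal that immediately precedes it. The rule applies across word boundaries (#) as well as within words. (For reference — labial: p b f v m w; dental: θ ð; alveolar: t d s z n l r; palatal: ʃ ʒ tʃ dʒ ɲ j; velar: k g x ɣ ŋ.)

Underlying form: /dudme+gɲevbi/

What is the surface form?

/m/ after /d/ (alveolar) → [n]
/ɲ/ after /g/ (velar) → [ŋ]

[dudne+gŋevbi]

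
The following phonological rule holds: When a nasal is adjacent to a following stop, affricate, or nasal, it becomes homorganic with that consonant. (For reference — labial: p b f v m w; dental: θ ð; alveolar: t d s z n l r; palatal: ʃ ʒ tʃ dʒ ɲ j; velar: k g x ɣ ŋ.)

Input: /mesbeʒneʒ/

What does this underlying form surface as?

[mesbeʒneʒ]

no segment meets the rule's conditions; no change.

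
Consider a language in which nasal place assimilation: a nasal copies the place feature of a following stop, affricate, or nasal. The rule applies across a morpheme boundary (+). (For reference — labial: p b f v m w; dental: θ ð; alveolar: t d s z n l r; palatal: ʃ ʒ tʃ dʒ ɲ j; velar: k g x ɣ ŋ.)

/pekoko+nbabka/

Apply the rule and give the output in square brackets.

[pekoko+mbabka]

/n/ before /b/ (labial) → [m]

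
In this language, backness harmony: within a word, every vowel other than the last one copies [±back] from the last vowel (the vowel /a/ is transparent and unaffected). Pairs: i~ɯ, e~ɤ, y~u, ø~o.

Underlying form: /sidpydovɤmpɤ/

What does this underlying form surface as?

[sɯdpudovɤmpɤ]

/i/ harmonizes with /ɤ/ ([+back]) → [ɯ]
/y/ harmonizes with /ɤ/ ([+back]) → [u]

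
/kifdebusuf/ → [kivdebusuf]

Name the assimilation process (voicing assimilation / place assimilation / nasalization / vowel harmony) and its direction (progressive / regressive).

/f/→[v].
Each target copies a feature from the following segment, so the direction is regressive.

voicing assimilation, regressive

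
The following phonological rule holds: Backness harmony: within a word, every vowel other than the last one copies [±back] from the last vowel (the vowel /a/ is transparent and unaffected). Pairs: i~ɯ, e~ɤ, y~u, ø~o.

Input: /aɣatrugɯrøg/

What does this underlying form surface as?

/u/ harmonizes with /ø/ ([-back]) → [y]
/ɯ/ harmonizes with /ø/ ([-back]) → [i]

[aɣatrygirøg]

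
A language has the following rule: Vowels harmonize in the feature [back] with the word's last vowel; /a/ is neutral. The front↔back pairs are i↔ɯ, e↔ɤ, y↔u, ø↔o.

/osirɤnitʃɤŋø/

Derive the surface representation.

[øsirenitʃeŋø]

/o/ harmonizes with /ø/ ([-back]) → [ø]
/ɤ/ harmonizes with /ø/ ([-back]) → [e]
/ɤ/ harmonizes with /ø/ ([-back]) → [e]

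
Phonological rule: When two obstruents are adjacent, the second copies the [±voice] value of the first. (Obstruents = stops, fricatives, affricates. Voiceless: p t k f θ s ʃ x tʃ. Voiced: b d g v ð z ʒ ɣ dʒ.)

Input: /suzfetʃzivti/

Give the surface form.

/f/ after /z/ (voiced) → [v]
/z/ after /tʃ/ (voiceless) → [s]
/t/ after /v/ (voiced) → [d]

[suzvetʃsivdi]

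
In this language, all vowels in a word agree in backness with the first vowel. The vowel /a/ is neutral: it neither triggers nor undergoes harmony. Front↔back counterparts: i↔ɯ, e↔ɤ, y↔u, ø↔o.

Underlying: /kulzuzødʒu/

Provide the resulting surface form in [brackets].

[kulzuzodʒu]

/ø/ harmonizes with /u/ ([+back]) → [o]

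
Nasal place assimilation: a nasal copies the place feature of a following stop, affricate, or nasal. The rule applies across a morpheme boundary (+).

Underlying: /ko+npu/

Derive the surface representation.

[ko+mpu]

/n/ before /p/ (labial) → [m]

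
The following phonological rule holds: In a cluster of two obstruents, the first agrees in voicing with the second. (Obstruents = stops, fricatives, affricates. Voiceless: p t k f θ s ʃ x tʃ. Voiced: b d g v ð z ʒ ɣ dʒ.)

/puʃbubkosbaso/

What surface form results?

/ʃ/ before /b/ (voiced) → [ʒ]
/b/ before /k/ (voiceless) → [p]
/s/ before /b/ (voiced) → [z]

[puʒbupkozbaso]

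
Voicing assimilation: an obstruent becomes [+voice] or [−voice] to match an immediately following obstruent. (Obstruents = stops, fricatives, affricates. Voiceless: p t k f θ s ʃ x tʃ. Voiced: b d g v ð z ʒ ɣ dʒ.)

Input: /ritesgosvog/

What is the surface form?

/s/ before /g/ (voiced) → [z]
/s/ before /v/ (voiced) → [z]

[ritezgozvog]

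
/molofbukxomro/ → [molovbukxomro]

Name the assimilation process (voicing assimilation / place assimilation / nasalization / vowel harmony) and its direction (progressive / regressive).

voicing assimilation, regressive

/f/→[v].
Each target copies a feature from the following segment, so the direction is regressive.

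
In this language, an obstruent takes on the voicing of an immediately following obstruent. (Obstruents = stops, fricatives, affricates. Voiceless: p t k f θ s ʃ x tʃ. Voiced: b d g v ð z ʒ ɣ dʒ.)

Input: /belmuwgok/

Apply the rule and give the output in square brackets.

[belmuwgok]

no segment meets the rule's conditions; no change.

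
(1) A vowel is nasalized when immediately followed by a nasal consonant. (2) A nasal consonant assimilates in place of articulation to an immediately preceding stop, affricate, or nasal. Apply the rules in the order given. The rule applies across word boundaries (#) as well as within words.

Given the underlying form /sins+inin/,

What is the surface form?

Rule 1: /i/ before nasal /n/ → [ĩ]
Rule 1: /i/ before nasal /n/ → [ĩ]
Rule 1: /i/ before nasal /n/ → [ĩ]
After rule 1: sĩns+ĩnĩn
Rule 2: no segment meets the rule's conditions; no change.

[sĩns+ĩnĩn]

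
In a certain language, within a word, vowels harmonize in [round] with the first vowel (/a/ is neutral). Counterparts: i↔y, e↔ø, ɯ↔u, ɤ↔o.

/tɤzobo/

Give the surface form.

[tɤzɤbɤ]

/o/ harmonizes with /ɤ/ ([-round]) → [ɤ]
/o/ harmonizes with /ɤ/ ([-round]) → [ɤ]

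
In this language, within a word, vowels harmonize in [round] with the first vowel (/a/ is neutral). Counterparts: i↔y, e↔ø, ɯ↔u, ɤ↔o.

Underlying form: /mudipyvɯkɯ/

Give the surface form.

[mudypyvuku]

/i/ harmonizes with /u/ ([+round]) → [y]
/ɯ/ harmonizes with /u/ ([+round]) → [u]
/ɯ/ harmonizes with /u/ ([+round]) → [u]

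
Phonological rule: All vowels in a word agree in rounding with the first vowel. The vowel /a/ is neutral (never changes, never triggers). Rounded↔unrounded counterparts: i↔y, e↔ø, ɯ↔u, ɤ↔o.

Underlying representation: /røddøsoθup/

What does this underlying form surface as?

[røddøsoθup]

no segment meets the rule's conditions; no change.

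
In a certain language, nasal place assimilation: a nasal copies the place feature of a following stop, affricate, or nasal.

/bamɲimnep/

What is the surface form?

[baɲɲinnep]

/m/ before /ɲ/ (palatal) → [ɲ]
/m/ before /n/ (alveolar) → [n]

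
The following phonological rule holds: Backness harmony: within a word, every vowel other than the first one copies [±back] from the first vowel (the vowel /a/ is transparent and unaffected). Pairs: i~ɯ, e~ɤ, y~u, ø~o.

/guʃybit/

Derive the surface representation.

/y/ harmonizes with /u/ ([+back]) → [u]
/i/ harmonizes with /u/ ([+back]) → [ɯ]

[guʃubɯt]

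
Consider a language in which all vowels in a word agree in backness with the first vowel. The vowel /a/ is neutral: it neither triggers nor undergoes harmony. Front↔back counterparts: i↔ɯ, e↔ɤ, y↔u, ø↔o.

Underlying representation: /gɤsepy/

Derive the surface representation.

/e/ harmonizes with /ɤ/ ([+back]) → [ɤ]
/y/ harmonizes with /ɤ/ ([+back]) → [u]

[gɤsɤpu]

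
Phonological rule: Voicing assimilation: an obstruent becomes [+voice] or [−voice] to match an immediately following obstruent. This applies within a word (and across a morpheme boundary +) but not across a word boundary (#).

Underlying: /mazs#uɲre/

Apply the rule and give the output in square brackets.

[mass#uɲre]

/z/ before /s/ (voiceless) → [s]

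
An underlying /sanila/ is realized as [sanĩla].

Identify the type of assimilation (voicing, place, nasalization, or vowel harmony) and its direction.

nasalization, progressive

/i/→[ĩ].
Each target copies a feature from the preceding segment, so the direction is progressive.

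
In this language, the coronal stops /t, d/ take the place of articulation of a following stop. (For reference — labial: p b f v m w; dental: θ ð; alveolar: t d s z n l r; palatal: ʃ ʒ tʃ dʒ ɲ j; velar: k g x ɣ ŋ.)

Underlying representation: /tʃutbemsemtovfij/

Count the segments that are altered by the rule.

/t/ before /b/ (labial) → [p]
1 segment changes.

1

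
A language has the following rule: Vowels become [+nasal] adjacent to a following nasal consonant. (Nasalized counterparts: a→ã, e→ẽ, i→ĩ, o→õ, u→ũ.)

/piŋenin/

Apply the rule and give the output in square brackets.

[pĩŋẽnĩn]

/i/ before nasal /ŋ/ → [ĩ]
/e/ before nasal /n/ → [ẽ]
/i/ before nasal /n/ → [ĩ]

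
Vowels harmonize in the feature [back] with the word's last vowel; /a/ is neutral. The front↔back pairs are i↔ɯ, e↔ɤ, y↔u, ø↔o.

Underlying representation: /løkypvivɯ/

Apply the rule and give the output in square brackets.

[lokupvɯvɯ]

/ø/ harmonizes with /ɯ/ ([+back]) → [o]
/y/ harmonizes with /ɯ/ ([+back]) → [u]
/i/ harmonizes with /ɯ/ ([+back]) → [ɯ]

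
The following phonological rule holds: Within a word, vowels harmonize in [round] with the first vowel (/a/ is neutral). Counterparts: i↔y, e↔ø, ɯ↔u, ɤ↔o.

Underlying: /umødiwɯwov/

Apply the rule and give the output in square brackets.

/i/ harmonizes with /u/ ([+round]) → [y]
/ɯ/ harmonizes with /u/ ([+round]) → [u]

[umødywuwov]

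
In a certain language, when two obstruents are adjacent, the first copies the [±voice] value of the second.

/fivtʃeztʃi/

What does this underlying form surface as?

[fiftʃestʃi]

/v/ before /tʃ/ (voiceless) → [f]
/z/ before /tʃ/ (voiceless) → [s]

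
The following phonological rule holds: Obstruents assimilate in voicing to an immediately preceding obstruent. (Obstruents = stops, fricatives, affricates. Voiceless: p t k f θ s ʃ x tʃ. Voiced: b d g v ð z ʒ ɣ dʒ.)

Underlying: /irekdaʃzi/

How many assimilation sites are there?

/d/ after /k/ (voiceless) → [t]
/z/ after /ʃ/ (voiceless) → [s]
2 segments change.

2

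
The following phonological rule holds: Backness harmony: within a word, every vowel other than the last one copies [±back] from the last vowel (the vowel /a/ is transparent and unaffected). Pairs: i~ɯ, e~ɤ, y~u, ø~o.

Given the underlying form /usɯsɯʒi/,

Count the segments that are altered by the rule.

3

/u/ harmonizes with /i/ ([-back]) → [y]
/ɯ/ harmonizes with /i/ ([-back]) → [i]
/ɯ/ harmonizes with /i/ ([-back]) → [i]
3 segments change.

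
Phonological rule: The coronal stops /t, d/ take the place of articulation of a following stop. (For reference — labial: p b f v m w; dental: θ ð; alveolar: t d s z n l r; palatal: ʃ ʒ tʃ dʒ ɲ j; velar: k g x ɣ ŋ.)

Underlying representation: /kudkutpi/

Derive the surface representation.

[kugkuppi]

/d/ before /k/ (velar) → [g]
/t/ before /p/ (labial) → [p]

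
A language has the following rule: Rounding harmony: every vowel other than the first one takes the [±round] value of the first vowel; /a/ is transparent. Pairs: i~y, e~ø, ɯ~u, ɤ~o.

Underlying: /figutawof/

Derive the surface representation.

[figɯtawɤf]

/u/ harmonizes with /i/ ([-round]) → [ɯ]
/o/ harmonizes with /i/ ([-round]) → [ɤ]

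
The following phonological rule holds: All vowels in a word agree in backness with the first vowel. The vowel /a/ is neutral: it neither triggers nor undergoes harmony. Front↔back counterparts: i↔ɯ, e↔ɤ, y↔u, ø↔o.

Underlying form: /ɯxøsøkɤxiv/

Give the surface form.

[ɯxosokɤxɯv]

/ø/ harmonizes with /ɯ/ ([+back]) → [o]
/ø/ harmonizes with /ɯ/ ([+back]) → [o]
/i/ harmonizes with /ɯ/ ([+back]) → [ɯ]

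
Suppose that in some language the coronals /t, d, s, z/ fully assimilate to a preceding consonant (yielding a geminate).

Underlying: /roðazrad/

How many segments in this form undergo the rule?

No segment meets the rule's conditions.

0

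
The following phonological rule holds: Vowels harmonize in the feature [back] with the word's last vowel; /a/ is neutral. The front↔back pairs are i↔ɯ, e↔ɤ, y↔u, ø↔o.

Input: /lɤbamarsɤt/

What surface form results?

[lɤbamarsɤt]

no segment meets the rule's conditions; no change.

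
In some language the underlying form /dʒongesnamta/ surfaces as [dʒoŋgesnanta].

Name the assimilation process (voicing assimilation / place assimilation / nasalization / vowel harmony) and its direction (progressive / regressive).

place assimilation, regressive

/n/→[ŋ] /m/→[n].
Each target copies a feature from the following segment, so the direction is regressive.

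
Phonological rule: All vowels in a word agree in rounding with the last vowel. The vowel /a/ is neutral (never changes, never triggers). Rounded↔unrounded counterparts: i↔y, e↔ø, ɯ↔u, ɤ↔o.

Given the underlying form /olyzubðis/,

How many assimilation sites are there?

/o/ harmonizes with /i/ ([-round]) → [ɤ]
/y/ harmonizes with /i/ ([-round]) → [i]
/u/ harmonizes with /i/ ([-round]) → [ɯ]
3 segments change.

3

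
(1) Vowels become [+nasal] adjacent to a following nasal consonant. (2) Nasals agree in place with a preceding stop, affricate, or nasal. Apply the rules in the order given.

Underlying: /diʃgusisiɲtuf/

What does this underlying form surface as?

Rule 1: /i/ before nasal /ɲ/ → [ĩ]
After rule 1: diʃgusisĩɲtuf
Rule 2: no segment meets the rule's conditions; no change.

[diʃgusisĩɲtuf]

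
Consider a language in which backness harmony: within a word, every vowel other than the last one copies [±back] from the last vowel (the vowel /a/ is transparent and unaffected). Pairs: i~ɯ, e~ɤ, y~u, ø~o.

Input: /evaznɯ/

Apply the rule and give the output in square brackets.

[ɤvaznɯ]

/e/ harmonizes with /ɯ/ ([+back]) → [ɤ]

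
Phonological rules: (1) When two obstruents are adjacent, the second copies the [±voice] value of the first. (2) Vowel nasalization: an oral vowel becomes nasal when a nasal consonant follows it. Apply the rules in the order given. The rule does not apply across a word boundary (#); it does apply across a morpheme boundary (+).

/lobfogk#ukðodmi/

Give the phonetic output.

Rule 1: /f/ after /b/ (voiced) → [v]
Rule 1: /k/ after /g/ (voiced) → [g]
Rule 1: /ð/ after /k/ (voiceless) → [θ]
After rule 1: lobvogg#ukθodmi
Rule 2: no segment meets the rule's conditions; no change.

[lobvogg#ukθodmi]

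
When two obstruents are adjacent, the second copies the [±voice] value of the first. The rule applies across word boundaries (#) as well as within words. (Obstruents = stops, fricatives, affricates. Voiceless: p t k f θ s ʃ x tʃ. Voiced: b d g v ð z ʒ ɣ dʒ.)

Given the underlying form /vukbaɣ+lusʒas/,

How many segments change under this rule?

/b/ after /k/ (voiceless) → [p]
/ʒ/ after /s/ (voiceless) → [ʃ]
2 segments change.

2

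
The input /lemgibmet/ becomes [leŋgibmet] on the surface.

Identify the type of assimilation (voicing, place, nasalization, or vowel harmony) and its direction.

/m/→[ŋ].
Each target copies a feature from the following segment, so the direction is regressive.

place assimilation, regressive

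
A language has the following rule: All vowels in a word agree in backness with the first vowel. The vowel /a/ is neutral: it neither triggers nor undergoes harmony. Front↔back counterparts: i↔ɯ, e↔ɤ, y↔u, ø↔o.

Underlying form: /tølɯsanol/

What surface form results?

[tølisanøl]

/ɯ/ harmonizes with /ø/ ([-back]) → [i]
/o/ harmonizes with /ø/ ([-back]) → [ø]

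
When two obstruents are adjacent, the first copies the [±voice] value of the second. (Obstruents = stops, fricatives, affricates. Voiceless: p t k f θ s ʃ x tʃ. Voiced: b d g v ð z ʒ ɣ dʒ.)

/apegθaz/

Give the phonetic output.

/g/ before /θ/ (voiceless) → [k]

[apekθaz]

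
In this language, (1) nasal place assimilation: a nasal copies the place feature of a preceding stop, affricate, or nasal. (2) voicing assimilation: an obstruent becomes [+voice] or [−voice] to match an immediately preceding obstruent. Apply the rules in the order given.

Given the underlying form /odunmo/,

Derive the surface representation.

[odunno]

Rule 1: /m/ after /n/ (alveolar) → [n]
After rule 1: odunno
Rule 2: no segment meets the rule's conditions; no change.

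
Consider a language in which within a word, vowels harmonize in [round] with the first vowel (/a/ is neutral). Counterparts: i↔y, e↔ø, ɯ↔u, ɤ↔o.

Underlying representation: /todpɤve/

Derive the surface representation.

/ɤ/ harmonizes with /o/ ([+round]) → [o]
/e/ harmonizes with /o/ ([+round]) → [ø]

[todpovø]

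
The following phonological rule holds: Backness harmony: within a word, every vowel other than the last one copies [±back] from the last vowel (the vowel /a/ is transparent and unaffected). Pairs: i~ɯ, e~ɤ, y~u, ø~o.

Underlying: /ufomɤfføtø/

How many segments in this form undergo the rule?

3

/u/ harmonizes with /ø/ ([-back]) → [y]
/o/ harmonizes with /ø/ ([-back]) → [ø]
/ɤ/ harmonizes with /ø/ ([-back]) → [e]
3 segments change.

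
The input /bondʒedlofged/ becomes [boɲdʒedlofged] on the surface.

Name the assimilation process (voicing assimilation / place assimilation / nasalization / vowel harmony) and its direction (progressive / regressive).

place assimilation, regressive

/n/→[ɲ].
Each target copies a feature from the following segment, so the direction is regressive.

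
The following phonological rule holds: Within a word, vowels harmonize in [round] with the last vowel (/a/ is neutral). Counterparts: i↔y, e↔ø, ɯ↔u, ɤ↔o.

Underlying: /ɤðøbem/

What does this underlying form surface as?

[ɤðebem]

/ø/ harmonizes with /e/ ([-round]) → [e]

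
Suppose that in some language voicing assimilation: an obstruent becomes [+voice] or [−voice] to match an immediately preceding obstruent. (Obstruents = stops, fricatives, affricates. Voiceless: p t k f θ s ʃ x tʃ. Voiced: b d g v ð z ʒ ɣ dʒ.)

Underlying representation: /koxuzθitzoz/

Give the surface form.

[koxuzðitsoz]

/θ/ after /z/ (voiced) → [ð]
/z/ after /t/ (voiceless) → [s]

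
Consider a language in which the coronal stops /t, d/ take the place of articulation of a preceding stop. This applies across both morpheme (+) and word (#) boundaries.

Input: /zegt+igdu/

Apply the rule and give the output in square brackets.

[zegk+iggu]

/t/ after /g/ (velar) → [k]
/d/ after /g/ (velar) → [g]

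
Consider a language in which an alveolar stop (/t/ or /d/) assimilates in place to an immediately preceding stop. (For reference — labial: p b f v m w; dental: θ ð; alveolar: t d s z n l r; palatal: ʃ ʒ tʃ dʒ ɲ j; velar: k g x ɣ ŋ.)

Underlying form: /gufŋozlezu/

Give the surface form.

no segment meets the rule's conditions; no change.

[gufŋozlezu]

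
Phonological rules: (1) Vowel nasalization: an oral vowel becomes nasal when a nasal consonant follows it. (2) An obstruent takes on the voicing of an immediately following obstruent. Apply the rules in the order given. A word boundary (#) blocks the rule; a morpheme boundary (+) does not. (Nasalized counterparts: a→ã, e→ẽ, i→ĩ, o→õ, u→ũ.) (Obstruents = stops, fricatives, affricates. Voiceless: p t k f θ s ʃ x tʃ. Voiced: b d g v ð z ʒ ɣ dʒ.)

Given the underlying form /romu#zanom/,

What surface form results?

[rõmu#zãnõm]

Rule 1: /o/ before nasal /m/ → [õ]
Rule 1: /a/ before nasal /n/ → [ã]
Rule 1: /o/ before nasal /m/ → [õ]
After rule 1: rõmu#zãnõm
Rule 2: no segment meets the rule's conditions; no change.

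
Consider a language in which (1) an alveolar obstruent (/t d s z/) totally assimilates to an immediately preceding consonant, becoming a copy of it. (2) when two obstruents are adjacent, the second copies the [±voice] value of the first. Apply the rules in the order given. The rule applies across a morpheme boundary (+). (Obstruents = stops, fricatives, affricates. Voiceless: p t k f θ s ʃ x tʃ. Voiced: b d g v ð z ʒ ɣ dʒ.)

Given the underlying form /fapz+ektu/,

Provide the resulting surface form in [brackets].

Rule 1: /z/ after /p/ → [p] (total assimilation)
Rule 1: /t/ after /k/ → [k] (total assimilation)
After rule 1: fapp+ekku
Rule 2: no segment meets the rule's conditions; no change.

[fapp+ekku]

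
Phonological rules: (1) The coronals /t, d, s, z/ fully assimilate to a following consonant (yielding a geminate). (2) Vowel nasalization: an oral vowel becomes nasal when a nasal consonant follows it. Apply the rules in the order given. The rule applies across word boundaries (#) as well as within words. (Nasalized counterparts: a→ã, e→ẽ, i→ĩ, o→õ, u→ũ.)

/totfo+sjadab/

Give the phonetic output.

Rule 1: /t/ before /f/ → [f] (total assimilation)
Rule 1: /s/ before /j/ → [j] (total assimilation)
After rule 1: toffo+jjadab
Rule 2: no segment meets the rule's conditions; no change.

[toffo+jjadab]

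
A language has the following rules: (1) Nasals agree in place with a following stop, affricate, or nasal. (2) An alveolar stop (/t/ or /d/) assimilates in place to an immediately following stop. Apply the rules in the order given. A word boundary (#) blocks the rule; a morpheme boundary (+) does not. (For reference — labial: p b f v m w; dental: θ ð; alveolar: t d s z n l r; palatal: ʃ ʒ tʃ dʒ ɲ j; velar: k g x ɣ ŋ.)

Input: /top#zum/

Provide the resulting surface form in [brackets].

Rule 1: no segment meets the rule's conditions; no change.
After rule 1: top#zum
Rule 2: no segment meets the rule's conditions; no change.

[top#zum]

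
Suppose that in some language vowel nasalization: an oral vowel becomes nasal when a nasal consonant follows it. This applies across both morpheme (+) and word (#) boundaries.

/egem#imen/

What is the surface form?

[egẽm#ĩmẽn]

/e/ before nasal /m/ → [ẽ]
/i/ before nasal /m/ → [ĩ]
/e/ before nasal /n/ → [ẽ]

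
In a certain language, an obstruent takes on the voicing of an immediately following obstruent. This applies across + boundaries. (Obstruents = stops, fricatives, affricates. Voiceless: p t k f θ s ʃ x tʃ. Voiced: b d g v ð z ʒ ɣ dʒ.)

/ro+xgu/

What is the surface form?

/x/ before /g/ (voiced) → [ɣ]

[ro+ɣgu]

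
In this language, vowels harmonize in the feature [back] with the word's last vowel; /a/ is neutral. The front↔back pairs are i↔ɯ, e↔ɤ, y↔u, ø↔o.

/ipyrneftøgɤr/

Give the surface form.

/i/ harmonizes with /ɤ/ ([+back]) → [ɯ]
/y/ harmonizes with /ɤ/ ([+back]) → [u]
/e/ harmonizes with /ɤ/ ([+back]) → [ɤ]
/ø/ harmonizes with /ɤ/ ([+back]) → [o]

[ɯpurnɤftogɤr]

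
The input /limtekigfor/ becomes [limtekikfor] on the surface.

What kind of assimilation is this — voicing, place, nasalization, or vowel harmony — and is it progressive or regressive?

voicing assimilation, regressive

/g/→[k].
Each target copies a feature from the following segment, so the direction is regressive.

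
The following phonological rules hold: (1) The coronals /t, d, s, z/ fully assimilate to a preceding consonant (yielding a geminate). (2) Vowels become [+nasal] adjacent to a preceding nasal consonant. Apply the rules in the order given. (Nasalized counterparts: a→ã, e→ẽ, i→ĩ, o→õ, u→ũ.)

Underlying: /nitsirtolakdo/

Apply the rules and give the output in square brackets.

Rule 1: /s/ after /t/ → [t] (total assimilation)
Rule 1: /t/ after /r/ → [r] (total assimilation)
Rule 1: /d/ after /k/ → [k] (total assimilation)
After rule 1: nittirrolakko
Rule 2: /i/ after nasal /n/ → [ĩ]

[nĩttirrolakko]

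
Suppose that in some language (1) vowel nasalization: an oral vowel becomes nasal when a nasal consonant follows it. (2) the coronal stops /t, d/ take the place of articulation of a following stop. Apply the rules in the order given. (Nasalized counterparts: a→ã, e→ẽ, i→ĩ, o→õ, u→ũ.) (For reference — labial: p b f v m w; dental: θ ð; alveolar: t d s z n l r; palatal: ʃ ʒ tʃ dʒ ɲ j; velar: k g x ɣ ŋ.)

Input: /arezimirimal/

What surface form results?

Rule 1: /i/ before nasal /m/ → [ĩ]
Rule 1: /i/ before nasal /m/ → [ĩ]
After rule 1: arezĩmirĩmal
Rule 2: no segment meets the rule's conditions; no change.

[arezĩmirĩmal]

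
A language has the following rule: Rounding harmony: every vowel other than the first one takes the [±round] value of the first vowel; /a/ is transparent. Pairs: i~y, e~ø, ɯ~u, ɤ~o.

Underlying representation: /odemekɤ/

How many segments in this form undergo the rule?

/e/ harmonizes with /o/ ([+round]) → [ø]
/e/ harmonizes with /o/ ([+round]) → [ø]
/ɤ/ harmonizes with /o/ ([+round]) → [o]
3 segments change.

3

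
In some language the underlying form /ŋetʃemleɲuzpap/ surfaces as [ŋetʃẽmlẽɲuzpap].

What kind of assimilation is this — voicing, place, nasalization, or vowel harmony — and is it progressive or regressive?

nasalization, regressive

/e/→[ẽ] /e/→[ẽ].
Each target copies a feature from the following segment, so the direction is regressive.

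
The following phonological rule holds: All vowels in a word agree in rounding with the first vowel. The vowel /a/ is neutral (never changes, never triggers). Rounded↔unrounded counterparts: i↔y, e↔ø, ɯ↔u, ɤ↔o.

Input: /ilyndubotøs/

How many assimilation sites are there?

4

/y/ harmonizes with /i/ ([-round]) → [i]
/u/ harmonizes with /i/ ([-round]) → [ɯ]
/o/ harmonizes with /i/ ([-round]) → [ɤ]
/ø/ harmonizes with /i/ ([-round]) → [e]
4 segments change.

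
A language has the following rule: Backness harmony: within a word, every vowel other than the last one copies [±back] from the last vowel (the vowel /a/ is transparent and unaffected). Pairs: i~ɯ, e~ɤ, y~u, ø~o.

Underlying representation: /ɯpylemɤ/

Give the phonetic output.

[ɯpulɤmɤ]

/y/ harmonizes with /ɤ/ ([+back]) → [u]
/e/ harmonizes with /ɤ/ ([+back]) → [ɤ]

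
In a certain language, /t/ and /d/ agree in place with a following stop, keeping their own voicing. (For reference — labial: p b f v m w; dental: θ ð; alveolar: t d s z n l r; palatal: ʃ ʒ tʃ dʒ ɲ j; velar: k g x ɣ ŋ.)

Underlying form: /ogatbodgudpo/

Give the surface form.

[ogapboggubpo]

/t/ before /b/ (labial) → [p]
/d/ before /g/ (velar) → [g]
/d/ before /p/ (labial) → [b]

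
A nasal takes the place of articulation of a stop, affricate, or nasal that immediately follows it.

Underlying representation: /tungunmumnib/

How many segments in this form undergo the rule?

/n/ before /g/ (velar) → [ŋ]
/n/ before /m/ (labial) → [m]
/m/ before /n/ (alveolar) → [n]
3 segments change.

3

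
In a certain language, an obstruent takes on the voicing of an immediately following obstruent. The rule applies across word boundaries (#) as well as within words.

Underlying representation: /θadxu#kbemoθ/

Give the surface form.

[θatxu#gbemoθ]

/d/ before /x/ (voiceless) → [t]
/k/ before /b/ (voiced) → [g]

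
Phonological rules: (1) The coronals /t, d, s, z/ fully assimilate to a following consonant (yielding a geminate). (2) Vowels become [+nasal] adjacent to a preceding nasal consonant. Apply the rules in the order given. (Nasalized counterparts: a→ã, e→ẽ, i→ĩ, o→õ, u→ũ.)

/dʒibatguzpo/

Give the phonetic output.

[dʒibagguppo]

Rule 1: /t/ before /g/ → [g] (total assimilation)
Rule 1: /z/ before /p/ → [p] (total assimilation)
After rule 1: dʒibagguppo
Rule 2: no segment meets the rule's conditions; no change.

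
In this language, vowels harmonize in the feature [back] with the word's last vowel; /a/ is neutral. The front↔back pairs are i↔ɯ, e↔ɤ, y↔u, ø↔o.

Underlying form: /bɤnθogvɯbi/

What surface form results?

/ɤ/ harmonizes with /i/ ([-back]) → [e]
/o/ harmonizes with /i/ ([-back]) → [ø]
/ɯ/ harmonizes with /i/ ([-back]) → [i]

[benθøgvibi]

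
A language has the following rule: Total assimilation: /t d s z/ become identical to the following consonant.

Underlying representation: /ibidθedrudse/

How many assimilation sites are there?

3

/d/ before /θ/ → [θ] (total assimilation)
/d/ before /r/ → [r] (total assimilation)
/d/ before /s/ → [s] (total assimilation)
3 segments change.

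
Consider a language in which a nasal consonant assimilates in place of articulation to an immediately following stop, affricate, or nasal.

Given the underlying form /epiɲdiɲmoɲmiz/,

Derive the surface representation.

[epindimmommiz]

/ɲ/ before /d/ (alveolar) → [n]
/ɲ/ before /m/ (labial) → [m]
/ɲ/ before /m/ (labial) → [m]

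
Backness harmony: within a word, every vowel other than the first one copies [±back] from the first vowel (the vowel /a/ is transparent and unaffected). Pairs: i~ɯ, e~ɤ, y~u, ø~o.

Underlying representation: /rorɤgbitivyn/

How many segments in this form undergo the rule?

3

/i/ harmonizes with /o/ ([+back]) → [ɯ]
/i/ harmonizes with /o/ ([+back]) → [ɯ]
/y/ harmonizes with /o/ ([+back]) → [u]
3 segments change.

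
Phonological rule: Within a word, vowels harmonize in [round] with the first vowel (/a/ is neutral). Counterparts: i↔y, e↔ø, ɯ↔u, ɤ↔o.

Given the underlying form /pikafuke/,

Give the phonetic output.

/u/ harmonizes with /i/ ([-round]) → [ɯ]

[pikafɯke]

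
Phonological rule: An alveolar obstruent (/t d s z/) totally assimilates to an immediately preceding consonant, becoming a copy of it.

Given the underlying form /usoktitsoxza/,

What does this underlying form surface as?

/t/ after /k/ → [k] (total assimilation)
/s/ after /t/ → [t] (total assimilation)
/z/ after /x/ → [x] (total assimilation)

[usokkittoxxa]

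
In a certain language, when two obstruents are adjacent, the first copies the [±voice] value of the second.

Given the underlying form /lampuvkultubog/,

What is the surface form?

[lampufkultubog]

/v/ before /k/ (voiceless) → [f]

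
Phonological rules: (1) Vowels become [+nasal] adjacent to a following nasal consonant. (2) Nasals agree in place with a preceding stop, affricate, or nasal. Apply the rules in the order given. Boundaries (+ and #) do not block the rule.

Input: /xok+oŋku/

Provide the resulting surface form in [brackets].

Rule 1: /o/ before nasal /ŋ/ → [õ]
After rule 1: xok+õŋku
Rule 2: no segment meets the rule's conditions; no change.

[xok+õŋku]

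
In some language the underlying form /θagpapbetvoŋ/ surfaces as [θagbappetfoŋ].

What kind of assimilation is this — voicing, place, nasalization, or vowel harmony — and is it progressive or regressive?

/p/→[b] /b/→[p] /v/→[f].
Each target copies a feature from the preceding segment, so the direction is progressive.

voicing assimilation, progressive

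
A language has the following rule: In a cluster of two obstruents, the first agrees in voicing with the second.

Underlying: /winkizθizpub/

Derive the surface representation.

/z/ before /θ/ (voiceless) → [s]
/z/ before /p/ (voiceless) → [s]

[winkisθispub]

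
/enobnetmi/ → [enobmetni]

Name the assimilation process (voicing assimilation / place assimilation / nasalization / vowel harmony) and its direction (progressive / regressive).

place assimilation, progressive

/n/→[m] /m/→[n].
Each target copies a feature from the preceding segment, so the direction is progressive.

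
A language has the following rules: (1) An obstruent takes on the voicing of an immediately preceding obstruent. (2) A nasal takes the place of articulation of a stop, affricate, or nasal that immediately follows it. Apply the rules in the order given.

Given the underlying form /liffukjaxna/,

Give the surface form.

[liffukjaxna]

Rule 1: no segment meets the rule's conditions; no change.
After rule 1: liffukjaxna
Rule 2: no segment meets the rule's conditions; no change.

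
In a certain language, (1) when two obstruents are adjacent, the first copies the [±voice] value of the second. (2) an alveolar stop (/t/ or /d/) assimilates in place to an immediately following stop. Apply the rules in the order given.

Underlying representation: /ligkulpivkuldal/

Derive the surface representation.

[likkulpifkuldal]

Rule 1: /g/ before /k/ (voiceless) → [k]
Rule 1: /v/ before /k/ (voiceless) → [f]
After rule 1: likkulpifkuldal
Rule 2: no segment meets the rule's conditions; no change.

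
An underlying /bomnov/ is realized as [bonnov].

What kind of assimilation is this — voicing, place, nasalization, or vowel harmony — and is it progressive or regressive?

place assimilation, regressive

/m/→[n].
Each target copies a feature from the following segment, so the direction is regressive.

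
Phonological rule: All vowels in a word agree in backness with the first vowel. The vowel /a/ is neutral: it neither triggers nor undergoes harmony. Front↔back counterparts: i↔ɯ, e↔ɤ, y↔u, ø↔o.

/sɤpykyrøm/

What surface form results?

[sɤpukurom]

/y/ harmonizes with /ɤ/ ([+back]) → [u]
/y/ harmonizes with /ɤ/ ([+back]) → [u]
/ø/ harmonizes with /ɤ/ ([+back]) → [o]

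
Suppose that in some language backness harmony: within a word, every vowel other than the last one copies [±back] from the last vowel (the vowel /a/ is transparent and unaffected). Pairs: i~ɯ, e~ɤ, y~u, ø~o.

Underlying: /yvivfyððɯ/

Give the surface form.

[uvɯvfuððɯ]

/y/ harmonizes with /ɯ/ ([+back]) → [u]
/i/ harmonizes with /ɯ/ ([+back]) → [ɯ]
/y/ harmonizes with /ɯ/ ([+back]) → [u]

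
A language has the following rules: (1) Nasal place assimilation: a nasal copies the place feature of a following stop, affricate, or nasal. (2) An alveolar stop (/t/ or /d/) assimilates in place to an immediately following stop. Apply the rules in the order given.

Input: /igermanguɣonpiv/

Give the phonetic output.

[igermaŋguɣompiv]

Rule 1: /n/ before /g/ (velar) → [ŋ]
Rule 1: /n/ before /p/ (labial) → [m]
After rule 1: igermaŋguɣompiv
Rule 2: no segment meets the rule's conditions; no change.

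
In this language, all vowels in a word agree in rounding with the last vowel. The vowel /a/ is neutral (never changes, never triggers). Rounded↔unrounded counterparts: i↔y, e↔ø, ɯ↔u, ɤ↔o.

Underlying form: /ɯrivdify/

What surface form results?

/ɯ/ harmonizes with /y/ ([+round]) → [u]
/i/ harmonizes with /y/ ([+round]) → [y]
/i/ harmonizes with /y/ ([+round]) → [y]

[uryvdyfy]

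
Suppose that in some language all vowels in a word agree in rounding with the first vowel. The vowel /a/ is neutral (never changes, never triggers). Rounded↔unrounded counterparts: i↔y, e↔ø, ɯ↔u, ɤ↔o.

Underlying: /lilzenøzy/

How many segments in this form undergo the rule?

/ø/ harmonizes with /i/ ([-round]) → [e]
/y/ harmonizes with /i/ ([-round]) → [i]
2 segments change.

2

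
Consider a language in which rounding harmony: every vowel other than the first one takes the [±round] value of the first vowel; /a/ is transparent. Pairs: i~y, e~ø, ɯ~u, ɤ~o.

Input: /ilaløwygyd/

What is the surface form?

[ilalewigid]

/ø/ harmonizes with /i/ ([-round]) → [e]
/y/ harmonizes with /i/ ([-round]) → [i]
/y/ harmonizes with /i/ ([-round]) → [i]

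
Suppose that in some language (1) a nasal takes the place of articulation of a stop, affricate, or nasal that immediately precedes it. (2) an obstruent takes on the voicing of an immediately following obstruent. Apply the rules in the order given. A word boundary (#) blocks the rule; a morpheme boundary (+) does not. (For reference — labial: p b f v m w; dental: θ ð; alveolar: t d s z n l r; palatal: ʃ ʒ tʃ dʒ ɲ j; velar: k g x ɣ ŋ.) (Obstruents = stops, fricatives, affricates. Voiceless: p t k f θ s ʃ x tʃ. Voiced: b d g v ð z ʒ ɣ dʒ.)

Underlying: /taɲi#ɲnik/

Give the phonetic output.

[taɲi#ɲɲik]

Rule 1: /n/ after /ɲ/ (palatal) → [ɲ]
After rule 1: taɲi#ɲɲik
Rule 2: no segment meets the rule's conditions; no change.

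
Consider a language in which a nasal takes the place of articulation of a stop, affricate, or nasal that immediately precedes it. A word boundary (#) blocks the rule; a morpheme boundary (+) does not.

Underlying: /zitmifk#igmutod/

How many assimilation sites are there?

2

/m/ after /t/ (alveolar) → [n]
/m/ after /g/ (velar) → [ŋ]
2 segments change.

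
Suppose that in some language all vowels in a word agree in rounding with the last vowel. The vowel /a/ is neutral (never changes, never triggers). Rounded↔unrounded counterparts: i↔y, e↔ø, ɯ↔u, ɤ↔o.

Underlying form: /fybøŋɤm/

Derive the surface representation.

[fibeŋɤm]

/y/ harmonizes with /ɤ/ ([-round]) → [i]
/ø/ harmonizes with /ɤ/ ([-round]) → [e]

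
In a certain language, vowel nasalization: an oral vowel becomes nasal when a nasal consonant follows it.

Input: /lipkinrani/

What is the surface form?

[lipkĩnrãni]

/i/ before nasal /n/ → [ĩ]
/a/ before nasal /n/ → [ã]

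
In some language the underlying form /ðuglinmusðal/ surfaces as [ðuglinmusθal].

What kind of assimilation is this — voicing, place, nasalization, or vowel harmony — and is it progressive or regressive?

/ð/→[θ].
Each target copies a feature from the preceding segment, so the direction is progressive.

voicing assimilation, progressive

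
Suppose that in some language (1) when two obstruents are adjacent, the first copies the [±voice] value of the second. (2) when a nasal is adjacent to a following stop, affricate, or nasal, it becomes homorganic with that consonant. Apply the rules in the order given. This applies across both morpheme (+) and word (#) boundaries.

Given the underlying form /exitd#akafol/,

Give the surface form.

Rule 1: /t/ before /d/ (voiced) → [d]
After rule 1: exidd#akafol
Rule 2: no segment meets the rule's conditions; no change.

[exidd#akafol]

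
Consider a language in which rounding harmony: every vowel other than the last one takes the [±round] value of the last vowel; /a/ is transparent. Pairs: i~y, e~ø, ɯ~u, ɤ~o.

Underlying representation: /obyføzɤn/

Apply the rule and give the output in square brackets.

[ɤbifezɤn]

/o/ harmonizes with /ɤ/ ([-round]) → [ɤ]
/y/ harmonizes with /ɤ/ ([-round]) → [i]
/ø/ harmonizes with /ɤ/ ([-round]) → [e]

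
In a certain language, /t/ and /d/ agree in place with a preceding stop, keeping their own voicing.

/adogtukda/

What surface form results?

/t/ after /g/ (velar) → [k]
/d/ after /k/ (velar) → [g]

[adogkukga]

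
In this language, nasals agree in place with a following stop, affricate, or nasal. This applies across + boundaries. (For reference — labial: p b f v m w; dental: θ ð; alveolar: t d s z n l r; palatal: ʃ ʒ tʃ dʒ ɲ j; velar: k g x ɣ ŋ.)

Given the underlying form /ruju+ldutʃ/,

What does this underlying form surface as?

no segment meets the rule's conditions; no change.

[ruju+ldutʃ]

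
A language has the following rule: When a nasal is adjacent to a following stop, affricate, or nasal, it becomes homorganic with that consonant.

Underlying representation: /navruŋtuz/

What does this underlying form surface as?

[navruntuz]

/ŋ/ before /t/ (alveolar) → [n]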